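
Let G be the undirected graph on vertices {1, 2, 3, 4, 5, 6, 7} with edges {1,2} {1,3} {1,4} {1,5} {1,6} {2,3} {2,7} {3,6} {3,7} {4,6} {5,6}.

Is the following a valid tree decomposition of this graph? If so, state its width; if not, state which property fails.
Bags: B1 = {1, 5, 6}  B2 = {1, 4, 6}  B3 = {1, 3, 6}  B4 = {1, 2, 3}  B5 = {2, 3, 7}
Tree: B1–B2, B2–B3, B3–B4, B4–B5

Every vertex of G appears in some bag (union = {1, 2, 3, 4, 5, 6, 7}); every edge is covered by a bag; and for each vertex v the set of bags containing v is connected in the bag tree. The decomposition is therefore valid. The largest bag has 3 vertices, so the width is 2.

Yes; width 2.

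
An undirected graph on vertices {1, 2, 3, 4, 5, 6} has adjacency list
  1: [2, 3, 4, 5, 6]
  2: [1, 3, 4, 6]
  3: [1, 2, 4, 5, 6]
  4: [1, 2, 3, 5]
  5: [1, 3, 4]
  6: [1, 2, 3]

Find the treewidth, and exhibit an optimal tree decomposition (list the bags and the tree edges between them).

Each bag holds 4 vertices, so the decomposition has width 3, which upper-bounds the treewidth. On the other hand G contains the 4-clique {1, 2, 3, 4}. A clique must lie in a single bag of any decomposition, so no decomposition can have width below 3. Hence tw(G) = 3 exactly.

Treewidth 3.
One such decomposition:
Bags: B1 = {1, 3, 4, 5}  B2 = {1, 2, 3, 4}  B3 = {1, 2, 3, 6}
Tree: B1–B2, B2–B3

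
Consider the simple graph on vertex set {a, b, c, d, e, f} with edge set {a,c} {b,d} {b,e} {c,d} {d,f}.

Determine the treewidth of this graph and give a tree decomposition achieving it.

Each bag holds 2 vertices, so the decomposition has width 1, which upper-bounds the treewidth. Any graph with an edge has treewidth ≥ 1, and G has the edge b–d. Hence tw(G) = 1 exactly.

Treewidth 1.
Bags: B1 = {b, d}  B2 = {c, d}  B3 = {b, e}  B4 = {a, c}  B5 = {d, f}
Tree: B1–B2, B1–B3, B2–B4, B1–B5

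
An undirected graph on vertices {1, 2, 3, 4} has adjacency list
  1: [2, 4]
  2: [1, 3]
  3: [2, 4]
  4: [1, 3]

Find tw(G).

2

A width-2 tree decomposition is:
Bags: B1 = {1, 2, 3}  B2 = {1, 3, 4}
Tree: B1–B2
Each bag holds 3 vertices, so the decomposition has width 2, which upper-bounds the treewidth. Since 1–2–3–4–1 is a cycle in G, G is not acyclic. Forests are exactly the graphs of treewidth ≤ 1, so tw(G) ≥ 2. Combining the bounds, tw(G) = 2.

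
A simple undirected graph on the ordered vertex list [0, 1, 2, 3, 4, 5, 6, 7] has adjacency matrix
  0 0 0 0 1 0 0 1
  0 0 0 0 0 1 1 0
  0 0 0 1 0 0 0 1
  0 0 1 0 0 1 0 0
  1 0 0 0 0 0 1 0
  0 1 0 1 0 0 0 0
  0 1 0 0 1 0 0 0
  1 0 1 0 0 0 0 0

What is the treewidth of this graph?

2

A width-2 tree decomposition is:
Bags: B1 = {1, 4, 6}  B2 = {0, 1, 4}  B3 = {0, 1, 7}  B4 = {1, 2, 7}  B5 = {1, 2, 3}  B6 = {1, 3, 5}
Tree: B1–B2, B2–B3, B3–B4, B4–B5, B5–B6
The largest bag has 3 vertices, giving width 2; this decomposition certifies tw(G) ≤ 2. Since 1–6–4–0–7–2–3–5–1 is a cycle in G, G is not acyclic. Forests are exactly the graphs of treewidth ≤ 1, so tw(G) ≥ 2. Therefore the treewidth is 2.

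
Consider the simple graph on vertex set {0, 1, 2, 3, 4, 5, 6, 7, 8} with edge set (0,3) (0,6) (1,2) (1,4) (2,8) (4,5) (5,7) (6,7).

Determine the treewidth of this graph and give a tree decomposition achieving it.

The largest bag has 2 vertices, giving width 1; this decomposition certifies tw(G) ≤ 1. G has an edge, so its treewidth is at least 1. Hence tw(G) = 1 exactly.

Treewidth 1.
One optimal decomposition is:
Bags: B1 = {2, 8}  B2 = {1, 2}  B3 = {1, 4}  B4 = {4, 5}  B5 = {5, 7}  B6 = {6, 7}  B7 = {0, 6}  B8 = {0, 3}
Tree: B1–B2, B2–B3, B3–B4, B4–B5, B5–B6, B6–B7, B7–B8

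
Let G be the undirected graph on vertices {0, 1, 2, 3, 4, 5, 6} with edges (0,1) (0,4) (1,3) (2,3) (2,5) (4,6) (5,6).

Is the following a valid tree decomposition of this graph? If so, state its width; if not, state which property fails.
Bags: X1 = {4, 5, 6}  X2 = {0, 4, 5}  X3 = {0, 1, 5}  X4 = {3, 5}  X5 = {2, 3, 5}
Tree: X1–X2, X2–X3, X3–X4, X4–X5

No — edge (1,3) lies in no bag.

A tree decomposition must satisfy three properties: every vertex lies in some bag; for every edge, both endpoints lie together in some bag; and for every vertex, the bags containing it form a connected subtree. Here edge (1,3) lies in no bag, so the decomposition is invalid.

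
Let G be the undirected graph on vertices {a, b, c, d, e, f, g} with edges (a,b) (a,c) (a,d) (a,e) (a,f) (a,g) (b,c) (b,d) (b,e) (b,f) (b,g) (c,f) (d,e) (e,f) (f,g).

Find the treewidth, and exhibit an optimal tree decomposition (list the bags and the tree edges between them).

The largest bag has 4 vertices, giving width 3; this decomposition certifies tw(G) ≤ 3. On the other hand G contains the 4-clique {a, b, d, e}. A clique must lie in a single bag of any decomposition, so no decomposition can have width below 3. Hence tw(G) = 3 exactly.

Treewidth 3.
One such decomposition:
Bags: B1 = {a, b, c, f}  B2 = {a, b, e, f}  B3 = {a, b, d, e}  B4 = {a, b, f, g}
Tree: B1–B2, B2–B3, B1–B4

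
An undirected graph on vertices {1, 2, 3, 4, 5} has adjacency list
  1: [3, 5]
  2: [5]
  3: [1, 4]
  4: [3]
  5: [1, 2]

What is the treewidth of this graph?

1

A width-1 tree decomposition is:
Bags: B1 = {3, 4}  B2 = {1, 3}  B3 = {1, 5}  B4 = {2, 5}
Tree: B1–B2, B2–B3, B3–B4
The largest bag has 2 vertices, giving width 1; this decomposition certifies tw(G) ≤ 1. Any graph with an edge has treewidth ≥ 1, and G has the edge 4–3. Combining the bounds, tw(G) = 1.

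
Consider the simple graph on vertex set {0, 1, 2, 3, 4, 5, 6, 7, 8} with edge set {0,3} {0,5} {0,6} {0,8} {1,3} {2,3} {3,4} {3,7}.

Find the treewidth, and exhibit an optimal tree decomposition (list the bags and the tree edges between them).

Treewidth 1.
One optimal decomposition is:
Bags: B1 = {0, 3}  B2 = {2, 3}  B3 = {0, 6}  B4 = {0, 8}  B5 = {3, 7}  B6 = {0, 5}  B7 = {1, 3}  B8 = {3, 4}
Tree: B1–B2, B1–B3, B3–B4, B1–B5, B1–B6, B5–B7, B1–B8

Every bag has size at most 2, so the width is 2 − 1 = 1 and tw(G) ≤ 1. Since G has at least one edge (e.g. 3–0), it is not an edgeless graph, so tw(G) ≥ 1. Hence tw(G) = 1 exactly.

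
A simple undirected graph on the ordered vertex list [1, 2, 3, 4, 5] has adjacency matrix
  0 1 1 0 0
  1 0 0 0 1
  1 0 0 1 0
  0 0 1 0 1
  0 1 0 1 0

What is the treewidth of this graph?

2

A width-2 tree decomposition is:
Bags: B1 = {2, 4, 5}  B2 = {1, 2, 4}  B3 = {1, 3, 4}
Tree: B1–B2, B2–B3
The largest bag has 3 vertices, giving width 2; this decomposition certifies tw(G) ≤ 2. For the lower bound, G contains the cycle 4–5–2–1–3–4, so G is not a forest; only forests have treewidth ≤ 1, hence tw(G) ≥ 2. Combining the bounds, tw(G) = 2.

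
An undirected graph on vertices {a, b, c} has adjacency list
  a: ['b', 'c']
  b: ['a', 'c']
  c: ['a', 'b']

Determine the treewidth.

A width-2 tree decomposition is:
Bags: B1 = {a, b, c}
Tree: (single bag)
A single bag containing all 3 vertices is trivially a valid decomposition of width 2. For the lower bound, the 3 vertices {a, b, c} are pairwise adjacent, and any tree decomposition puts a clique entirely inside one bag — forcing width ≥ 2. Hence tw(G) = 2 exactly.

2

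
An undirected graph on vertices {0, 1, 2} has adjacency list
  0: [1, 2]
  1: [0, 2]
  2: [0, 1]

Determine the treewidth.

A width-2 tree decomposition is:
Bags: B1 = {0, 1, 2}
Tree: (single bag)
A single bag containing all 3 vertices is trivially a valid decomposition of width 2. On the other hand G contains the 3-clique {0, 1, 2}. A clique must lie in a single bag of any decomposition, so no decomposition can have width below 2. Combining the bounds, tw(G) = 2.

2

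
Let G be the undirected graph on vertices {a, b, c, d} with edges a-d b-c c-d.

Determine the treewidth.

A width-1 tree decomposition is:
Bags: B1 = {b, c}  B2 = {c, d}  B3 = {a, d}
Tree: B1–B2, B2–B3
Every bag has size at most 2, so the width is 2 − 1 = 1 and tw(G) ≤ 1. Since G has at least one edge (e.g. c–b), it is not an edgeless graph, so tw(G) ≥ 1. Combining the bounds, tw(G) = 1.

1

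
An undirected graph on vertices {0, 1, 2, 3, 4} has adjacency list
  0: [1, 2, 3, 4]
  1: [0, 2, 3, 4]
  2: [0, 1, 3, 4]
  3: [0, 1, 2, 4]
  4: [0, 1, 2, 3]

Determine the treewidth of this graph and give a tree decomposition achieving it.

Treewidth 4.
Bags: B1 = {0, 1, 2, 3, 4}
Tree: (single bag)

A single bag containing all 5 vertices is trivially a valid decomposition of width 4. For the lower bound, the 5 vertices {0, 1, 2, 3, 4} are pairwise adjacent, and any tree decomposition puts a clique entirely inside one bag — forcing width ≥ 4. Combining the bounds, tw(G) = 4.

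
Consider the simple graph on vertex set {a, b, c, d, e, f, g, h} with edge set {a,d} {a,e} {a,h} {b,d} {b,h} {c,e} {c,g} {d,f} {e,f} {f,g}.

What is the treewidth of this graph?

2

A width-2 tree decomposition is:
Bags: B1 = {c, e, g}  B2 = {e, f, g}  B3 = {a, e, f}  B4 = {a, d, f}  B5 = {a, d, h}  B6 = {b, d, h}
Tree: B1–B2, B2–B3, B3–B4, B4–B5, B5–B6
The largest bag has 3 vertices, giving width 2; this decomposition certifies tw(G) ≤ 2. For the lower bound, G contains the cycle c–g–f–e–c, so G is not a forest; only forests have treewidth ≤ 1, hence tw(G) ≥ 2. The upper and lower bounds meet at 2, so that is the treewidth.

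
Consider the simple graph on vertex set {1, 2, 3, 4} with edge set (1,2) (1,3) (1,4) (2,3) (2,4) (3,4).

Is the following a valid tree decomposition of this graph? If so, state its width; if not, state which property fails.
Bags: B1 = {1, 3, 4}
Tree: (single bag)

A tree decomposition must satisfy three properties: every vertex lies in some bag; for every edge, both endpoints lie together in some bag; and for every vertex, the bags containing it form a connected subtree. Here vertex 2 appears in no bag, so the decomposition is invalid.

No — vertex 2 appears in no bag.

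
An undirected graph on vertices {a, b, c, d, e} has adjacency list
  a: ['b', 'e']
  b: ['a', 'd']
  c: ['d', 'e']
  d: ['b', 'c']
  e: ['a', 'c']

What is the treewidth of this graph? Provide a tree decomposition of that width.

Treewidth 2.
Bags: B1 = {a, b, e}  B2 = {b, d, e}  B3 = {c, d, e}
Tree: B1–B2, B2–B3

The largest bag has 3 vertices, giving width 2; this decomposition certifies tw(G) ≤ 2. Since e–a–b–d–c–e is a cycle in G, G is not acyclic. Forests are exactly the graphs of treewidth ≤ 1, so tw(G) ≥ 2. The upper and lower bounds meet at 2, so that is the treewidth.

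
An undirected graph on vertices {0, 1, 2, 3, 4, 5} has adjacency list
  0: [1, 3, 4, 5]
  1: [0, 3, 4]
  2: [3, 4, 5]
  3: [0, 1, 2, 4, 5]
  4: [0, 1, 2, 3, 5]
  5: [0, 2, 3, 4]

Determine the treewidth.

A width-3 tree decomposition is:
Bags: B1 = {2, 3, 4, 5}  B2 = {0, 3, 4, 5}  B3 = {0, 1, 3, 4}
Tree: B1–B2, B2–B3
Every bag has size at most 4, so the width is 4 − 1 = 3 and tw(G) ≤ 3. Conversely, {0, 1, 3, 4} is a clique of size 4, and the vertices of any clique must share a bag in every tree decomposition; so some bag has ≥ 4 vertices and tw(G) ≥ 3. Therefore the treewidth is 3.

3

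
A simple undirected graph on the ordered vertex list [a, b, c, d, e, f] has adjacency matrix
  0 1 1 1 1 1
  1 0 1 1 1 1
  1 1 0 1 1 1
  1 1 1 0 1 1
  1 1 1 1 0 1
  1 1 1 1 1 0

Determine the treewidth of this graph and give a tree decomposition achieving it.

A single bag containing all 6 vertices is trivially a valid decomposition of width 5. For the lower bound, the 6 vertices {a, b, c, d, e, f} are pairwise adjacent, and any tree decomposition puts a clique entirely inside one bag — forcing width ≥ 5. Combining the bounds, tw(G) = 5.

Treewidth 5.
One optimal decomposition is:
Bags: B1 = {a, b, c, d, e, f}
Tree: (single bag)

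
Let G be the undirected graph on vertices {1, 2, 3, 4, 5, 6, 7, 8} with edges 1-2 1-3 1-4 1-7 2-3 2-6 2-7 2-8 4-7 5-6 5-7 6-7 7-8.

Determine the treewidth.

A width-2 tree decomposition is:
Bags: B1 = {5, 6, 7}  B2 = {2, 6, 7}  B3 = {1, 2, 7}  B4 = {1, 4, 7}  B5 = {2, 7, 8}  B6 = {1, 2, 3}
Tree: B1–B2, B2–B3, B3–B4, B2–B5, B3–B6
Each bag holds 3 vertices, so the decomposition has width 2, which upper-bounds the treewidth. On the other hand G contains the 3-clique {1, 2, 3}. A clique must lie in a single bag of any decomposition, so no decomposition can have width below 2. The upper and lower bounds meet at 2, so that is the treewidth.

2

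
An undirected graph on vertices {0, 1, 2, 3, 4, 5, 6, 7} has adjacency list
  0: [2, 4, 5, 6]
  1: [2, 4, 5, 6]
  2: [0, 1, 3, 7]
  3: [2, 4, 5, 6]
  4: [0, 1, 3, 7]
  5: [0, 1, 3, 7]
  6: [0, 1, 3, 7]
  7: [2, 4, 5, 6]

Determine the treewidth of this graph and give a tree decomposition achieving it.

The largest bag has 5 vertices, giving width 4; this decomposition certifies tw(G) ≤ 4. For the lower bound: the 5 vertex sets {2,7}, {1,5}, {3,6}, {0}, {4} are disjoint, each induces a connected subgraph, and every pair is joined by at least one edge of G. Contracting each set to a single vertex therefore yields K_{5} as a minor, and since treewidth is minor-monotone, tw(G) ≥ tw(K_{5}) = 4. Hence tw(G) = 4 exactly.

Treewidth 4.
One such decomposition:
Bags: B1 = {0, 1, 2, 3, 7}  B2 = {0, 1, 3, 5, 7}  B3 = {0, 1, 3, 6, 7}  B4 = {0, 1, 3, 4, 7}
Tree: B1–B2, B2–B3, B3–B4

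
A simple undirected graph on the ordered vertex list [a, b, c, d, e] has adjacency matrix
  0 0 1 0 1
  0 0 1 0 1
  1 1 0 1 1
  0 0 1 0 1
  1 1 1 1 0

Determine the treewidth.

2

A width-2 tree decomposition is:
Bags: B1 = {a, c, e}  B2 = {c, d, e}  B3 = {b, c, e}
Tree: B1–B2, B1–B3
The largest bag has 3 vertices, giving width 2; this decomposition certifies tw(G) ≤ 2. For the lower bound, the 3 vertices {c, d, e} are pairwise adjacent, and any tree decomposition puts a clique entirely inside one bag — forcing width ≥ 2. Combining the bounds, tw(G) = 2.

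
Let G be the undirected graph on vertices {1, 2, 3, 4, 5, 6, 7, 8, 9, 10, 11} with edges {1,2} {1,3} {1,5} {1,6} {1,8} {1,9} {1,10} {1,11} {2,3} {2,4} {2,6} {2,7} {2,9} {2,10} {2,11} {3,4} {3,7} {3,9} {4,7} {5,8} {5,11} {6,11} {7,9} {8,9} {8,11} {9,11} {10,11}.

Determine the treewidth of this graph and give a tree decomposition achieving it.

Treewidth 3.
One such decomposition:
Bags: B1 = {1, 2, 3, 9}  B2 = {2, 3, 7, 9}  B3 = {1, 2, 9, 11}  B4 = {1, 8, 9, 11}  B5 = {2, 3, 4, 7}  B6 = {1, 2, 6, 11}  B7 = {1, 2, 10, 11}  B8 = {1, 5, 8, 11}
Tree: B1–B2, B1–B3, B3–B4, B2–B5, B3–B6, B6–B7, B4–B8

The largest bag has 4 vertices, giving width 3; this decomposition certifies tw(G) ≤ 3. For the lower bound, the 4 vertices {1, 8, 9, 11} are pairwise adjacent, and any tree decomposition puts a clique entirely inside one bag — forcing width ≥ 3. Combining the bounds, tw(G) = 3.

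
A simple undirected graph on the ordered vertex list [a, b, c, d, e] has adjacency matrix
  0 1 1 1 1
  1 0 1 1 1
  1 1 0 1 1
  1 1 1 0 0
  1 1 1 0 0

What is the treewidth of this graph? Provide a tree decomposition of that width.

Treewidth 3.
One such decomposition:
Bags: B1 = {a, b, c, d}  B2 = {a, b, c, e}
Tree: B1–B2

Each bag holds 4 vertices, so the decomposition has width 3, which upper-bounds the treewidth. For the lower bound, the 4 vertices {a, b, c, d} are pairwise adjacent, and any tree decomposition puts a clique entirely inside one bag — forcing width ≥ 3. Hence tw(G) = 3 exactly.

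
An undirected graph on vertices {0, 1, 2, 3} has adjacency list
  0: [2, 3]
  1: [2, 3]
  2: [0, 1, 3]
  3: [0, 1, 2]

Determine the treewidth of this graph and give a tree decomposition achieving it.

The largest bag has 3 vertices, giving width 2; this decomposition certifies tw(G) ≤ 2. On the other hand G contains the 3-clique {0, 2, 3}. A clique must lie in a single bag of any decomposition, so no decomposition can have width below 2. Combining the bounds, tw(G) = 2.

Treewidth 2.
One optimal decomposition is:
Bags: B1 = {0, 2, 3}  B2 = {1, 2, 3}
Tree: B1–B2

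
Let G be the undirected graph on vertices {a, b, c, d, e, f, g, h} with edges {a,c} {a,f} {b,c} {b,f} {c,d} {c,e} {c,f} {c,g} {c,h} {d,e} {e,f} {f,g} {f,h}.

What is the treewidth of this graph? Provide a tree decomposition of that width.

Treewidth 2.
One optimal decomposition is:
Bags: B1 = {b, c, f}  B2 = {c, e, f}  B3 = {c, f, h}  B4 = {a, c, f}  B5 = {c, d, e}  B6 = {c, f, g}
Tree: B1–B2, B2–B3, B1–B4, B2–B5, B3–B6

Every bag has size at most 3, so the width is 3 − 1 = 2 and tw(G) ≤ 2. Conversely, {c, d, e} is a clique of size 3, and the vertices of any clique must share a bag in every tree decomposition; so some bag has ≥ 3 vertices and tw(G) ≥ 2. The upper and lower bounds meet at 2, so that is the treewidth.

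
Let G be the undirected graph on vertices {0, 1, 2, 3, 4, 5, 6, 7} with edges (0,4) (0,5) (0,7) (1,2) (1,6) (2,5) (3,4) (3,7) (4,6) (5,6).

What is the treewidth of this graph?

2

A width-2 tree decomposition is:
Bags: B1 = {1, 2, 5}  B2 = {1, 5, 6}  B3 = {0, 5, 6}  B4 = {0, 4, 6}  B5 = {0, 4, 7}  B6 = {3, 4, 7}
Tree: B1–B2, B2–B3, B3–B4, B4–B5, B5–B6
Every bag has size at most 3, so the width is 3 − 1 = 2 and tw(G) ≤ 2. For the lower bound, G contains the cycle 2–1–6–5–2, so G is not a forest; only forests have treewidth ≤ 1, hence tw(G) ≥ 2. Combining the bounds, tw(G) = 2.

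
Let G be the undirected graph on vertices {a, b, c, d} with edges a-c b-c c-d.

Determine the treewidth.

A width-1 tree decomposition is:
Bags: B1 = {c, d}  B2 = {a, c}  B3 = {b, c}
Tree: B1–B2, B1–B3
The largest bag has 2 vertices, giving width 1; this decomposition certifies tw(G) ≤ 1. Any graph with an edge has treewidth ≥ 1, and G has the edge d–c. The upper and lower bounds meet at 1, so that is the treewidth.

1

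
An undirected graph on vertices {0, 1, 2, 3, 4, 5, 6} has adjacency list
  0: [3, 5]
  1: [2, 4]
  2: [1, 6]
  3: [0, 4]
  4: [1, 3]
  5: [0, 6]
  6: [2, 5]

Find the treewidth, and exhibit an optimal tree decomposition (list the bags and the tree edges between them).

Each bag holds 3 vertices, so the decomposition has width 2, which upper-bounds the treewidth. For the lower bound, G contains the cycle 4–3–0–5–6–2–1–4, so G is not a forest; only forests have treewidth ≤ 1, hence tw(G) ≥ 2. Combining the bounds, tw(G) = 2.

Treewidth 2.
One such decomposition:
Bags: B1 = {0, 3, 4}  B2 = {0, 4, 5}  B3 = {4, 5, 6}  B4 = {2, 4, 6}  B5 = {1, 2, 4}
Tree: B1–B2, B2–B3, B3–B4, B4–B5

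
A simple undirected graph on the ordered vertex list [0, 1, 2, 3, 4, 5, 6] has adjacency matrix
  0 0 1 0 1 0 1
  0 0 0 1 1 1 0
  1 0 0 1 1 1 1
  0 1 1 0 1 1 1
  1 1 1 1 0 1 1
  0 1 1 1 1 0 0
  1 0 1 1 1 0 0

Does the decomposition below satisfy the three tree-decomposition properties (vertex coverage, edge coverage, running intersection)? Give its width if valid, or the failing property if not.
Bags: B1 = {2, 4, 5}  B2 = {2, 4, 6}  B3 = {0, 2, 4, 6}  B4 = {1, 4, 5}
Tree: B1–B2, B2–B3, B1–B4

No — vertex 3 appears in no bag.

A tree decomposition must satisfy three properties: every vertex lies in some bag; for every edge, both endpoints lie together in some bag; and for every vertex, the bags containing it form a connected subtree. Here vertex 3 appears in no bag, so the decomposition is invalid.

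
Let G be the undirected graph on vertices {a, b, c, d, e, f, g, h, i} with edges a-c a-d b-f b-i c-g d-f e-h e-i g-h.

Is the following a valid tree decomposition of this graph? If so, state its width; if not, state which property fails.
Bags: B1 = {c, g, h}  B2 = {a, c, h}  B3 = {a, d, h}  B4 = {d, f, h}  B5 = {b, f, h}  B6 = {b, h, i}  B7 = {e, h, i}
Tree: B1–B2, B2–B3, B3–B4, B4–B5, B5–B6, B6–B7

Yes; width 2.

Vertex coverage: the bags together contain {a, b, c, d, e, f, g, h, i}, the full vertex set. Edge coverage: each edge of G has both endpoints in at least one bag. Running intersection: for every vertex, the bags containing it form a connected subtree. All three properties hold, so this is a valid tree decomposition of width max|bag| − 1 = 2, and hence tw(G) ≤ 2.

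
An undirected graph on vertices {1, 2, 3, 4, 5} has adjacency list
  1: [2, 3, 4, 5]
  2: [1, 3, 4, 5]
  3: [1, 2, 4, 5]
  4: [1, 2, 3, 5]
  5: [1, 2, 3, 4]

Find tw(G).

4

A width-4 tree decomposition is:
Bags: B1 = {1, 2, 3, 4, 5}
Tree: (single bag)
A single bag containing all 5 vertices is trivially a valid decomposition of width 4. For the lower bound, the 5 vertices {1, 2, 3, 4, 5} are pairwise adjacent, and any tree decomposition puts a clique entirely inside one bag — forcing width ≥ 4. Combining the bounds, tw(G) = 4.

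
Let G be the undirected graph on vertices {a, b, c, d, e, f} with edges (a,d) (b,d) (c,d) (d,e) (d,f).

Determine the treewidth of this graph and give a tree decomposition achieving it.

Treewidth 1.
Bags: B1 = {c, d}  B2 = {a, d}  B3 = {d, e}  B4 = {d, f}  B5 = {b, d}
Tree: B1–B2, B1–B3, B2–B4, B2–B5

The largest bag has 2 vertices, giving width 1; this decomposition certifies tw(G) ≤ 1. Since G has at least one edge (e.g. c–d), it is not an edgeless graph, so tw(G) ≥ 1. Therefore the treewidth is 1.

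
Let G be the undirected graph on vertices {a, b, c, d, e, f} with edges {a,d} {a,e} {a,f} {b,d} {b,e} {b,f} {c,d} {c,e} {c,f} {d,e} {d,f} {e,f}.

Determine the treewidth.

A width-3 tree decomposition is:
Bags: B1 = {b, d, e, f}  B2 = {a, d, e, f}  B3 = {c, d, e, f}
Tree: B1–B2, B1–B3
The largest bag has 4 vertices, giving width 3; this decomposition certifies tw(G) ≤ 3. For the lower bound, the 4 vertices {c, d, e, f} are pairwise adjacent, and any tree decomposition puts a clique entirely inside one bag — forcing width ≥ 3. Therefore the treewidth is 3.

3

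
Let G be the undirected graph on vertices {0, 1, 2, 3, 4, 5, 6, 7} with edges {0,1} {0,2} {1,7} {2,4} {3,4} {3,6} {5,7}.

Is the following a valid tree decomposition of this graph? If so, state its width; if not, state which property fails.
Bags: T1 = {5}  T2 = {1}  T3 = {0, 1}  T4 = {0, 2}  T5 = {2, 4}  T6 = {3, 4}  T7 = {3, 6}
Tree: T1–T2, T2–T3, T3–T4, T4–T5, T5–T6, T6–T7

A tree decomposition must satisfy three properties: every vertex lies in some bag; for every edge, both endpoints lie together in some bag; and for every vertex, the bags containing it form a connected subtree. Here vertex 7 appears in no bag, so the decomposition is invalid.

No — vertex 7 appears in no bag.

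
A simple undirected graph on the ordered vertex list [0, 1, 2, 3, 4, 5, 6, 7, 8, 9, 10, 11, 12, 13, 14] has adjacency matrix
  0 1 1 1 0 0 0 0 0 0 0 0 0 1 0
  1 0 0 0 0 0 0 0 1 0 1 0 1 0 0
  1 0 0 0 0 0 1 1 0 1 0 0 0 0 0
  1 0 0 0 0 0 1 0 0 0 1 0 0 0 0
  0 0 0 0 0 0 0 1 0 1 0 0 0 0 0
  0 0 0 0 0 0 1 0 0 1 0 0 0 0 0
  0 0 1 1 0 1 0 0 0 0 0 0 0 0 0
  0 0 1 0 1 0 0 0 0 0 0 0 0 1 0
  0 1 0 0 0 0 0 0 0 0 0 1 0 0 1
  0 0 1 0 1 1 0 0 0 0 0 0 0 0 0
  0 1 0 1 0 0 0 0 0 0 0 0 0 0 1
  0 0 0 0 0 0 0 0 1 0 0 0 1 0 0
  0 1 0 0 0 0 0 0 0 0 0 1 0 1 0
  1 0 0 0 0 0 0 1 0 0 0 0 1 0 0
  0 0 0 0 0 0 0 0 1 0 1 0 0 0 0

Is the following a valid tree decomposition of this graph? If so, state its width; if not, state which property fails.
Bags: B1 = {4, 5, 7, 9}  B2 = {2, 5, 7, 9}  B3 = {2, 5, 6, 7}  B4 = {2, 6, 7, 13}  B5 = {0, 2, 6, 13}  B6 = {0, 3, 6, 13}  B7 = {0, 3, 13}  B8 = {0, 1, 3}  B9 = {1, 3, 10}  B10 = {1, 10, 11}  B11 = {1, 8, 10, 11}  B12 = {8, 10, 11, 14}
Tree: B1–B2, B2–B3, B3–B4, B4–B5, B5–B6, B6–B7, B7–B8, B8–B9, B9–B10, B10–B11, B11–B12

A tree decomposition must satisfy three properties: every vertex lies in some bag; for every edge, both endpoints lie together in some bag; and for every vertex, the bags containing it form a connected subtree. Here vertex 12 appears in no bag, so the decomposition is invalid.

No — vertex 12 appears in no bag.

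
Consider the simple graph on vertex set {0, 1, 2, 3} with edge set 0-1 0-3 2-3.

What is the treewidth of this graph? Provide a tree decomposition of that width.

The largest bag has 2 vertices, giving width 1; this decomposition certifies tw(G) ≤ 1. Any graph with an edge has treewidth ≥ 1, and G has the edge 1–0. Combining the bounds, tw(G) = 1.

Treewidth 1.
Bags: B1 = {0, 1}  B2 = {0, 3}  B3 = {2, 3}
Tree: B1–B2, B2–B3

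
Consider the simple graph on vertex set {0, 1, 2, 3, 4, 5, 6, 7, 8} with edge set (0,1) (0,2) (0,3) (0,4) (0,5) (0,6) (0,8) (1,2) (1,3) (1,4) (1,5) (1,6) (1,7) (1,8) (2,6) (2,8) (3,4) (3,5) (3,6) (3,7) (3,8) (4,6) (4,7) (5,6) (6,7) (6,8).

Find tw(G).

4

A width-4 tree decomposition is:
Bags: B1 = {0, 1, 3, 4, 6}  B2 = {0, 1, 3, 6, 8}  B3 = {0, 1, 2, 6, 8}  B4 = {0, 1, 3, 5, 6}  B5 = {1, 3, 4, 6, 7}
Tree: B1–B2, B2–B3, B2–B4, B1–B5
The largest bag has 5 vertices, giving width 4; this decomposition certifies tw(G) ≤ 4. Conversely, {0, 1, 2, 6, 8} is a clique of size 5, and the vertices of any clique must share a bag in every tree decomposition; so some bag has ≥ 5 vertices and tw(G) ≥ 4. Hence tw(G) = 4 exactly.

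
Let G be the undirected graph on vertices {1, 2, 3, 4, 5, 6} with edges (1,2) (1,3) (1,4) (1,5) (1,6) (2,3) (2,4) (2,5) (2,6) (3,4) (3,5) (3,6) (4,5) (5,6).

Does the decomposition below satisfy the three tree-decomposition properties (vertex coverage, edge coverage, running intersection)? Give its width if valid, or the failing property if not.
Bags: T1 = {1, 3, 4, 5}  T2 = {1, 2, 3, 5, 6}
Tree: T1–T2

A tree decomposition must satisfy three properties: every vertex lies in some bag; for every edge, both endpoints lie together in some bag; and for every vertex, the bags containing it form a connected subtree. Here edge (2,4) lies in no bag, so the decomposition is invalid.

No — edge (2,4) lies in no bag.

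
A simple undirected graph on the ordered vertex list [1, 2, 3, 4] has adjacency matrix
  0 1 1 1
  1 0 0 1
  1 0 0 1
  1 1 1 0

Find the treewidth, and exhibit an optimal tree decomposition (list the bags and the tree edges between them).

Every bag has size at most 3, so the width is 3 − 1 = 2 and tw(G) ≤ 2. On the other hand G contains the 3-clique {1, 2, 4}. A clique must lie in a single bag of any decomposition, so no decomposition can have width below 2. Therefore the treewidth is 2.

Treewidth 2.
One optimal decomposition is:
Bags: B1 = {1, 2, 4}  B2 = {1, 3, 4}
Tree: B1–B2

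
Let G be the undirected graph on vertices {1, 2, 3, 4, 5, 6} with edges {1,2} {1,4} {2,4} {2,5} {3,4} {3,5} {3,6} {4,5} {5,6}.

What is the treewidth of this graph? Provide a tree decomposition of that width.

Treewidth 2.
Bags: B1 = {2, 4, 5}  B2 = {3, 4, 5}  B3 = {3, 5, 6}  B4 = {1, 2, 4}
Tree: B1–B2, B2–B3, B1–B4

Each bag holds 3 vertices, so the decomposition has width 2, which upper-bounds the treewidth. On the other hand G contains the 3-clique {1, 2, 4}. A clique must lie in a single bag of any decomposition, so no decomposition can have width below 2. The upper and lower bounds meet at 2, so that is the treewidth.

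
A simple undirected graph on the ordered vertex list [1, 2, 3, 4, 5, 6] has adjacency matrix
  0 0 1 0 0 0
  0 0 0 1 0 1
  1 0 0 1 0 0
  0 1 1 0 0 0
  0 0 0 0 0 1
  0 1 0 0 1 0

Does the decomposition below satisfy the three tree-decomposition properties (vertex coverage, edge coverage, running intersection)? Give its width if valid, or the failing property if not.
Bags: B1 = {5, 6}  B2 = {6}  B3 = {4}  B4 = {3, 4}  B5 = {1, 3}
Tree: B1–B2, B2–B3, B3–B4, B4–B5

A tree decomposition must satisfy three properties: every vertex lies in some bag; for every edge, both endpoints lie together in some bag; and for every vertex, the bags containing it form a connected subtree. Here vertex 2 appears in no bag, so the decomposition is invalid.

No — vertex 2 appears in no bag.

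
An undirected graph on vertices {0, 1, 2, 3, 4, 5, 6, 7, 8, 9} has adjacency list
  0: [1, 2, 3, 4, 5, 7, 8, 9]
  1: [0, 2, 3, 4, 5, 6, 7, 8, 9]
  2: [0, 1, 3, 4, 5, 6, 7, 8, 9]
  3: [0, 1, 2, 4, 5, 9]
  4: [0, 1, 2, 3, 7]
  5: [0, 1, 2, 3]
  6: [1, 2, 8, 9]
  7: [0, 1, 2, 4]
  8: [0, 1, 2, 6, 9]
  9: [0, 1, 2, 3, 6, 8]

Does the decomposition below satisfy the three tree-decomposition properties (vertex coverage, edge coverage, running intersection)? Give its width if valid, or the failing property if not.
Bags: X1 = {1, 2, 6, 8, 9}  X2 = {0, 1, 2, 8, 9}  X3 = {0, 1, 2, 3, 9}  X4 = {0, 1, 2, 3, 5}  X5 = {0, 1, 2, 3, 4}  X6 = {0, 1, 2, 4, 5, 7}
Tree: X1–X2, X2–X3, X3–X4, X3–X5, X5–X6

No — bags containing vertex 5 are not connected in the tree.

A tree decomposition must satisfy three properties: every vertex lies in some bag; for every edge, both endpoints lie together in some bag; and for every vertex, the bags containing it form a connected subtree. Here bags containing vertex 5 are not connected in the tree, so the decomposition is invalid.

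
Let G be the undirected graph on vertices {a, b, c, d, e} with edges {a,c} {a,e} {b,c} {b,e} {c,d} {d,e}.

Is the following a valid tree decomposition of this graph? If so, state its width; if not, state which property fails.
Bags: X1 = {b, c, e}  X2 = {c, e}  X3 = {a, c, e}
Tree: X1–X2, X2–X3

A tree decomposition must satisfy three properties: every vertex lies in some bag; for every edge, both endpoints lie together in some bag; and for every vertex, the bags containing it form a connected subtree. Here vertex d appears in no bag, so the decomposition is invalid.

No — vertex d appears in no bag.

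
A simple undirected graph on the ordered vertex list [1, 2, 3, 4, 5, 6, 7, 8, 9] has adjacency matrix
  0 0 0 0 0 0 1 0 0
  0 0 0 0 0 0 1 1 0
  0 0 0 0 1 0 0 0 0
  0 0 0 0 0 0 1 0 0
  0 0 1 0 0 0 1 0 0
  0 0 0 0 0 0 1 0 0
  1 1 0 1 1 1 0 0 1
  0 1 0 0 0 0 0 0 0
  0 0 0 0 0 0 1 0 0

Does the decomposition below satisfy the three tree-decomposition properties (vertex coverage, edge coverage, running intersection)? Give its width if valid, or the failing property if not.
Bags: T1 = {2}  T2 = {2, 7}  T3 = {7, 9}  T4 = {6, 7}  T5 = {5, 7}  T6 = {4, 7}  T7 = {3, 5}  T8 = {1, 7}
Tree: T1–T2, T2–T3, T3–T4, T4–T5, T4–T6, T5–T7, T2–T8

No — vertex 8 appears in no bag.

A tree decomposition must satisfy three properties: every vertex lies in some bag; for every edge, both endpoints lie together in some bag; and for every vertex, the bags containing it form a connected subtree. Here vertex 8 appears in no bag, so the decomposition is invalid.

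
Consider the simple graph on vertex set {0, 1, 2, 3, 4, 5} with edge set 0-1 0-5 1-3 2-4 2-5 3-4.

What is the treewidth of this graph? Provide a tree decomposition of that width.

Every bag has size at most 3, so the width is 3 − 1 = 2 and tw(G) ≤ 2. For the lower bound, G contains the cycle 5–2–4–3–1–0–5, so G is not a forest; only forests have treewidth ≤ 1, hence tw(G) ≥ 2. The upper and lower bounds meet at 2, so that is the treewidth.

Treewidth 2.
One optimal decomposition is:
Bags: B1 = {2, 4, 5}  B2 = {3, 4, 5}  B3 = {1, 3, 5}  B4 = {0, 1, 5}
Tree: B1–B2, B2–B3, B3–B4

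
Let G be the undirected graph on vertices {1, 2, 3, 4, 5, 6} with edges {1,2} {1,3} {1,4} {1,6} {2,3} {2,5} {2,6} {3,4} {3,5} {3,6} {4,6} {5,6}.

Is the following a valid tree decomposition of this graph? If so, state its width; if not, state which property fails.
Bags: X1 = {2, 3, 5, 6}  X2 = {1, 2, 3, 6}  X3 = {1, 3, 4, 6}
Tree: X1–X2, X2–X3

Yes; width 3.

Vertex coverage: the bags together contain {1, 2, 3, 4, 5, 6}, the full vertex set. Edge coverage: each edge of G has both endpoints in at least one bag. Running intersection: for every vertex, the bags containing it form a connected subtree. All three properties hold, so this is a valid tree decomposition of width max|bag| − 1 = 3, and hence tw(G) ≤ 3.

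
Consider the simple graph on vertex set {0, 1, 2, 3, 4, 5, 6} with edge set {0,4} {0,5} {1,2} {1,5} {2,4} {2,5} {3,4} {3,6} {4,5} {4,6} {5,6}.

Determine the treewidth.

2

A width-2 tree decomposition is:
Bags: B1 = {4, 5, 6}  B2 = {0, 4, 5}  B3 = {2, 4, 5}  B4 = {1, 2, 5}  B5 = {3, 4, 6}
Tree: B1–B2, B1–B3, B3–B4, B1–B5
Each bag holds 3 vertices, so the decomposition has width 2, which upper-bounds the treewidth. For the lower bound, the 3 vertices {1, 2, 5} are pairwise adjacent, and any tree decomposition puts a clique entirely inside one bag — forcing width ≥ 2. Combining the bounds, tw(G) = 2.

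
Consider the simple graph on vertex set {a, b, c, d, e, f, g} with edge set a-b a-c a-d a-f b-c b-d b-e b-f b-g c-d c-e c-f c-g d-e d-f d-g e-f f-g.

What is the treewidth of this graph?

4

A width-4 tree decomposition is:
Bags: B1 = {b, c, d, f, g}  B2 = {a, b, c, d, f}  B3 = {b, c, d, e, f}
Tree: B1–B2, B2–B3
Every bag has size at most 5, so the width is 5 − 1 = 4 and tw(G) ≤ 4. For the lower bound, the 5 vertices {b, c, d, f, g} are pairwise adjacent, and any tree decomposition puts a clique entirely inside one bag — forcing width ≥ 4. Therefore the treewidth is 4.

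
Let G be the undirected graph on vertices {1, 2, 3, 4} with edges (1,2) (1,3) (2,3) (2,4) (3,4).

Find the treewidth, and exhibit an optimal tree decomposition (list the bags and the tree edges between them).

Treewidth 2.
Bags: B1 = {2, 3, 4}  B2 = {1, 2, 3}
Tree: B1–B2

Each bag holds 3 vertices, so the decomposition has width 2, which upper-bounds the treewidth. For the lower bound, the 3 vertices {1, 2, 3} are pairwise adjacent, and any tree decomposition puts a clique entirely inside one bag — forcing width ≥ 2. Hence tw(G) = 2 exactly.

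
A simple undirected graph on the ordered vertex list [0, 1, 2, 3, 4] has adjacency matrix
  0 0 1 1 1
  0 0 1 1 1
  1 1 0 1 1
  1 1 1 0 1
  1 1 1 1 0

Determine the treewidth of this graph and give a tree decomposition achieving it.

Every bag has size at most 4, so the width is 4 − 1 = 3 and tw(G) ≤ 3. For the lower bound, the 4 vertices {0, 2, 3, 4} are pairwise adjacent, and any tree decomposition puts a clique entirely inside one bag — forcing width ≥ 3. The upper and lower bounds meet at 3, so that is the treewidth.

Treewidth 3.
One optimal decomposition is:
Bags: B1 = {1, 2, 3, 4}  B2 = {0, 2, 3, 4}
Tree: B1–B2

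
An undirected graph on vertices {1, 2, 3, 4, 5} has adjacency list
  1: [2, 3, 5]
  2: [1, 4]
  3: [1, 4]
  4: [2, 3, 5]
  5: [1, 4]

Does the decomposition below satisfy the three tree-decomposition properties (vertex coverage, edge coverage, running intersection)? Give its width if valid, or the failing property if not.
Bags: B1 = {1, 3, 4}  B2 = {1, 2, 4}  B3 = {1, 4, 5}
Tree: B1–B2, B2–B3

Yes; width 2.

Checking the three conditions: (i) the bags cover all of {1, 2, 3, 4, 5}; (ii) for each edge, some bag contains both endpoints; (iii) the bags containing any fixed vertex form a subtree. All hold, so the decomposition is valid with width 3 − 1 = 2.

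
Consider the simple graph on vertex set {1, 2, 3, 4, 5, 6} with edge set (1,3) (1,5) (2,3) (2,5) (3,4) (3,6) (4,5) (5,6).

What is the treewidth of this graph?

2

A width-2 tree decomposition is:
Bags: B1 = {1, 3, 5}  B2 = {3, 4, 5}  B3 = {2, 3, 5}  B4 = {3, 5, 6}
Tree: B1–B2, B2–B3, B3–B4
The largest bag has 3 vertices, giving width 2; this decomposition certifies tw(G) ≤ 2. The edges 5–1–3–4–5 form a cycle, so G is not a tree and its treewidth is at least 2. Therefore the treewidth is 2.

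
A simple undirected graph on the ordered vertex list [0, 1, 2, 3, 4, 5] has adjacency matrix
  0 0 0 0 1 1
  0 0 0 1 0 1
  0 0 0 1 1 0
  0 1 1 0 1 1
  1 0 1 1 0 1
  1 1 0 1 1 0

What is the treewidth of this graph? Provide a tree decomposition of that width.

Each bag holds 3 vertices, so the decomposition has width 2, which upper-bounds the treewidth. For the lower bound, the 3 vertices {0, 4, 5} are pairwise adjacent, and any tree decomposition puts a clique entirely inside one bag — forcing width ≥ 2. Hence tw(G) = 2 exactly.

Treewidth 2.
Bags: B1 = {3, 4, 5}  B2 = {0, 4, 5}  B3 = {1, 3, 5}  B4 = {2, 3, 4}
Tree: B1–B2, B1–B3, B1–B4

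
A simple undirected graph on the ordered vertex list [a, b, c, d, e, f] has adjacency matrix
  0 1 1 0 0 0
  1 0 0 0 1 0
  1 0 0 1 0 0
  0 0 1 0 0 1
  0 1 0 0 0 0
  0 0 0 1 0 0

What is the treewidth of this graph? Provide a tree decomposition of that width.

Treewidth 1.
One optimal decomposition is:
Bags: B1 = {d, f}  B2 = {c, d}  B3 = {a, c}  B4 = {a, b}  B5 = {b, e}
Tree: B1–B2, B2–B3, B3–B4, B4–B5

The largest bag has 2 vertices, giving width 1; this decomposition certifies tw(G) ≤ 1. Any graph with an edge has treewidth ≥ 1, and G has the edge f–d. Combining the bounds, tw(G) = 1.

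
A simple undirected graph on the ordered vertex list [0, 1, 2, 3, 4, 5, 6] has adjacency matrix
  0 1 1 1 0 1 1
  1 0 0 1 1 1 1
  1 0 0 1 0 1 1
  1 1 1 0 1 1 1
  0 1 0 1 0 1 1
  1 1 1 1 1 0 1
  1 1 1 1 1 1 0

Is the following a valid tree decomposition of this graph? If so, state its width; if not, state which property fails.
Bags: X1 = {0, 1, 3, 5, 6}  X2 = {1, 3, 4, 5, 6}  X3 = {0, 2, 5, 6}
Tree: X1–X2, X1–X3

A tree decomposition must satisfy three properties: every vertex lies in some bag; for every edge, both endpoints lie together in some bag; and for every vertex, the bags containing it form a connected subtree. Here edge (3,2) lies in no bag, so the decomposition is invalid.

No — edge (3,2) lies in no bag.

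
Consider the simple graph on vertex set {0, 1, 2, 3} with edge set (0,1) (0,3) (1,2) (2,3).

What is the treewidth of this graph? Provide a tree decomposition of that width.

Each bag holds 3 vertices, so the decomposition has width 2, which upper-bounds the treewidth. The edges 2–1–0–3–2 form a cycle, so G is not a tree and its treewidth is at least 2. Hence tw(G) = 2 exactly.

Treewidth 2.
One such decomposition:
Bags: B1 = {0, 1, 2}  B2 = {0, 2, 3}
Tree: B1–B2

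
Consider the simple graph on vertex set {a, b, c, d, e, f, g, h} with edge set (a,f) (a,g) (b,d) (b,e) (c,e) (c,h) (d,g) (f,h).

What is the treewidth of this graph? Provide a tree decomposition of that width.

Treewidth 2.
One such decomposition:
Bags: B1 = {c, e, h}  B2 = {b, e, h}  B3 = {b, d, h}  B4 = {d, g, h}  B5 = {a, g, h}  B6 = {a, f, h}
Tree: B1–B2, B2–B3, B3–B4, B4–B5, B5–B6

Every bag has size at most 3, so the width is 3 − 1 = 2 and tw(G) ≤ 2. Since h–c–e–b–d–g–a–f–h is a cycle in G, G is not acyclic. Forests are exactly the graphs of treewidth ≤ 1, so tw(G) ≥ 2. Combining the bounds, tw(G) = 2.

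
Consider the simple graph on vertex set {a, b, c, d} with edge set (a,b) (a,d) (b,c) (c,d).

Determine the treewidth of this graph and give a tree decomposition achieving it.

The largest bag has 3 vertices, giving width 2; this decomposition certifies tw(G) ≤ 2. The edges d–a–b–c–d form a cycle, so G is not a tree and its treewidth is at least 2. Hence tw(G) = 2 exactly.

Treewidth 2.
Bags: B1 = {a, b, d}  B2 = {b, c, d}
Tree: B1–B2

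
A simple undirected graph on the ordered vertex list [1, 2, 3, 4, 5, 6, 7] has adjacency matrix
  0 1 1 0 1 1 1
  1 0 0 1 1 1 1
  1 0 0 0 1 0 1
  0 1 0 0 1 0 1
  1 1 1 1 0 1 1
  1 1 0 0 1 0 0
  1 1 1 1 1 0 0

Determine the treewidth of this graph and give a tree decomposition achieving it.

Each bag holds 4 vertices, so the decomposition has width 3, which upper-bounds the treewidth. On the other hand G contains the 4-clique {1, 2, 5, 6}. A clique must lie in a single bag of any decomposition, so no decomposition can have width below 3. Hence tw(G) = 3 exactly.

Treewidth 3.
One such decomposition:
Bags: B1 = {1, 3, 5, 7}  B2 = {1, 2, 5, 7}  B3 = {2, 4, 5, 7}  B4 = {1, 2, 5, 6}
Tree: B1–B2, B2–B3, B2–B4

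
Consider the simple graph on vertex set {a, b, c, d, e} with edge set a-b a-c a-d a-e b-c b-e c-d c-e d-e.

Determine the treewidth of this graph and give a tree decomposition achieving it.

Each bag holds 4 vertices, so the decomposition has width 3, which upper-bounds the treewidth. On the other hand G contains the 4-clique {a, c, d, e}. A clique must lie in a single bag of any decomposition, so no decomposition can have width below 3. The upper and lower bounds meet at 3, so that is the treewidth.

Treewidth 3.
Bags: B1 = {a, b, c, e}  B2 = {a, c, d, e}
Tree: B1–B2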